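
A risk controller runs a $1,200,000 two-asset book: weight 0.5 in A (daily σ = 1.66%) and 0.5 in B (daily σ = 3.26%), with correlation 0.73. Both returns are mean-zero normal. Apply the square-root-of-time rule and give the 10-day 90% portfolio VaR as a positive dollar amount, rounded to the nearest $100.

σ_p = √(0.5²·1.66² + 0.5²·3.26² + 2·0.73·0.5·0.5·1.66·3.26) = 2.307%.
σ_{10d} = 2.307% × √10 = 7.295%.
z(90%) = 1.282.
VaR = 1.282 × 7.295% = 9.352%; on $1,200,000 that is $112,224.

$112,200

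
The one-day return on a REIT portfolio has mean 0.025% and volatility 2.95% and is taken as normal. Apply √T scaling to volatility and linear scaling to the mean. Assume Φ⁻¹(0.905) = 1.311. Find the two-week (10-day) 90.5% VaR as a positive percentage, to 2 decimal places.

11.98%

σ_{10d} = 2.95% × √10 = 9.329%; μ_{10d} = 10 × 0.025% = 0.250%.
VaR = −(0.250%) + 1.311 × 9.329% = 11.980%.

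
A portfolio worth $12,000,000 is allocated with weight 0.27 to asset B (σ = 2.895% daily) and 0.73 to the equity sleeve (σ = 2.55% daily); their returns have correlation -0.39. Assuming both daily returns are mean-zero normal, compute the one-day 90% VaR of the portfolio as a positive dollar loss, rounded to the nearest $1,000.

σ_p² = 0.27²·2.895² + 0.73²·2.55² + 2·-0.39·0.27·0.73·2.895·2.55 = 2.9412 (%²).
σ_p = √2.9412 = 1.715%.
At 90%, z = 1.282.
VaR = 1.282 × 1.715% = 2.199%; on $12,000,000 that is $263,880.

$264,000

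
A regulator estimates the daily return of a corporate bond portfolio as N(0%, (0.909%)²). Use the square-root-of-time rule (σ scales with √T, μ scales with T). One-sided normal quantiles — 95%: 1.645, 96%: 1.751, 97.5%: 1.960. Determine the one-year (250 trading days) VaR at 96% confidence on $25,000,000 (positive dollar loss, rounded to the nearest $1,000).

σ_{250d} = 0.909% × √250 = 14.373%.
VaR = 1.751 × 14.373% = 25.167%.
On $25,000,000: 0.25167 × $25,000,000 = $6,291,750.

$6,292,000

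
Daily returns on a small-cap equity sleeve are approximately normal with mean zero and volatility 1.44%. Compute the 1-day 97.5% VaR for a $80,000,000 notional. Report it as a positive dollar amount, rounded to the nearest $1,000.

$2,258,000

At 97.5% one-sided, z = 1.960.
VaR = z·σ = 1.960 × 1.44% = 2.822%.
On $80,000,000: 0.02822 × $80,000,000 = $2,257,600.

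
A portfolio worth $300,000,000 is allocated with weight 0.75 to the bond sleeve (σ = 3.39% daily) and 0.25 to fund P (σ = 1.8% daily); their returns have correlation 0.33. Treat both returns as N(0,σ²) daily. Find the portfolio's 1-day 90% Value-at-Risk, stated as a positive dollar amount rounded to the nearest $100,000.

$10,500,000

σ_p² = 0.75²·3.39² + 0.25²·1.8² + 2·0.33·0.75·0.25·3.39·1.8 = 7.4219 (%²).
σ_p = √7.4219 = 2.724%.
At 90%, z = 1.282.
VaR = 1.282 × 2.724% = 3.492%; on $300,000,000 that is $10,476,000.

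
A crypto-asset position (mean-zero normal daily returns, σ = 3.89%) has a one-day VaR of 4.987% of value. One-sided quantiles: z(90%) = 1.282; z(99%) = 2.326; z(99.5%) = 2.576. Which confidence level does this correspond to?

Implied z = VaR/σ = 4.987 / 3.89 = 1.282.
This matches z(90%) = 1.282.

90%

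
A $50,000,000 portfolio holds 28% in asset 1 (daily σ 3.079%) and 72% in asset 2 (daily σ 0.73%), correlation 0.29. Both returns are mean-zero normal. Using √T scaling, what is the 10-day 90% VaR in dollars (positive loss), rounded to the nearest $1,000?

σ_p = √(0.28²·3.079² + 0.72²·0.73² + 2·0.29·0.28·0.72·3.079·0.73) = 1.132%.
σ_{10d} = 1.132% × √10 = 3.580%.
z(90%) = 1.282.
VaR = 1.282 × 3.580% = 4.590%; on $50,000,000 that is $2,295,000.

$2,295,000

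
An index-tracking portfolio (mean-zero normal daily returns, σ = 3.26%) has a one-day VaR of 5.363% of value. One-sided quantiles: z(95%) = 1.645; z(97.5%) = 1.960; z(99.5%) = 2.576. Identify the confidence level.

Implied z = VaR/σ = 5.363 / 3.26 = 1.645.
This matches z(95%) = 1.645.

95%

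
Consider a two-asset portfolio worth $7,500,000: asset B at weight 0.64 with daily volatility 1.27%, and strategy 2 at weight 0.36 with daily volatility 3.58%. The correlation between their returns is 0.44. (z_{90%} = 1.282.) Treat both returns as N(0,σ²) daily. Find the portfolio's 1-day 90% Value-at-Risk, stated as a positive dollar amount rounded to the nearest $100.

σ_p² = 0.64²·1.27² + 0.36²·3.58² + 2·0.44·0.64·0.36·1.27·3.58 = 3.2435 (%²).
σ_p = √3.2435 = 1.801%.
VaR = 1.282 × 1.801% = 2.309%; on $7,500,000 that is $173,175.

$173,200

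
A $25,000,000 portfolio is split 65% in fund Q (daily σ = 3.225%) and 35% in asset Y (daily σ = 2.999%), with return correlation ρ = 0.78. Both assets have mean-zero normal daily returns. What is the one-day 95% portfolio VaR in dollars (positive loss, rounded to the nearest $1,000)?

$1,229,000

σ_p² = 0.65²·3.225² + 0.35²·2.999² + 2·0.78·0.65·0.35·3.225·2.999 = 8.9285 (%²).
σ_p = √8.9285 = 2.988%.
At 95%, z = 1.645.
VaR = 1.645 × 2.988% = 4.915%; on $25,000,000 that is $1,228,750.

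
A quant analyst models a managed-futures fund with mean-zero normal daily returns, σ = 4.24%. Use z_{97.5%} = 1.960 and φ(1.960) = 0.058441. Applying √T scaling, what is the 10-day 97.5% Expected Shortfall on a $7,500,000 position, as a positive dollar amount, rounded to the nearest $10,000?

$2,350,000

σ_{10d} = 4.24% × √10 = 13.408%.
ES multiplier = φ(z)/(1−α) = 0.058441/0.025 = 2.338.
ES = 13.408% × 2.338 = 31.348%; on $7,500,000: $2,351,100.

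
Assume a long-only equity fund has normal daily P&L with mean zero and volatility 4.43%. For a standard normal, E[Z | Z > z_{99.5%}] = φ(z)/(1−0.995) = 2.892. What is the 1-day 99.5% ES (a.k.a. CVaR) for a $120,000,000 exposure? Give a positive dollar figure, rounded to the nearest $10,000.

ES = 4.43% × 2.892 = 12.812%.
On $120,000,000: 0.12812 × $120,000,000 = $15,374,400.

$15,370,000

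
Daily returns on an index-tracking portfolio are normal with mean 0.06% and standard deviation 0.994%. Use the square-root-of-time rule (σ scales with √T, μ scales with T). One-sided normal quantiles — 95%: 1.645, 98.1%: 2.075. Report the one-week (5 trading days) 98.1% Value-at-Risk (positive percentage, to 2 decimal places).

σ_{5d} = 0.994% × √5 = 2.223%; μ_{5d} = 5 × 0.06% = 0.300%.
VaR = −(0.300%) + 2.075 × 2.223% = 4.313%.

4.31%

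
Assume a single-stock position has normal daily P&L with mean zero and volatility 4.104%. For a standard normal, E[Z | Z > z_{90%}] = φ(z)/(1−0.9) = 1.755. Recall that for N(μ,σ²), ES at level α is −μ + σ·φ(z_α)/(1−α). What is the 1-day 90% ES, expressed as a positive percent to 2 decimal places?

7.20%

ES = 4.104% × 1.755 = 7.203%.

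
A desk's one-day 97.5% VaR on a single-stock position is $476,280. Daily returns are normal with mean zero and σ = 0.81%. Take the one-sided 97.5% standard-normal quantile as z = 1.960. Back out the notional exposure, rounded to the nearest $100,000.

VaR as a fraction of value: z·σ = 1.960 × 0.81% = 1.5876%.
Position = $476,280 / 0.015876 = $30,000,000.

$30,000,000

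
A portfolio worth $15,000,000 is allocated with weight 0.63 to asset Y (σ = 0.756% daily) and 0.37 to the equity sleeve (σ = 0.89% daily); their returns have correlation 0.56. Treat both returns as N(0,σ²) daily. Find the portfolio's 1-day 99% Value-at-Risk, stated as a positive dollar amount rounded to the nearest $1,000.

$249,000

σ_p² = 0.63²·0.756² + 0.37²·0.89² + 2·0.56·0.63·0.37·0.756·0.89 = 0.5109 (%²).
σ_p = √0.5109 = 0.715%.
At 99%, z = 2.326.
VaR = 2.326 × 0.715% = 1.663%; on $15,000,000 that is $249,450.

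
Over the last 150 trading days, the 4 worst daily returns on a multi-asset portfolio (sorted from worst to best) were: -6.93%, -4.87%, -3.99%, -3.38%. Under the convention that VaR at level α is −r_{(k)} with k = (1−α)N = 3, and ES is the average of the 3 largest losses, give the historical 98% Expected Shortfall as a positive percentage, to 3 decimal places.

5.263%

The 3 worst returns sum to -15.79%.
ES = −(-15.79%) / 3 = 5.2633…% ≈ 5.263%.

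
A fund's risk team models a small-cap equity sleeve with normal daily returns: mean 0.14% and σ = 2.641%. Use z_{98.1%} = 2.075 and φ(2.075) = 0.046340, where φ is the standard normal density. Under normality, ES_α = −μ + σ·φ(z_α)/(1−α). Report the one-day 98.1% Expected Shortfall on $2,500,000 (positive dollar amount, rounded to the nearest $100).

$157,500

Tail multiplier: φ(z)/(1−α) = 0.046340 / 0.019 = 2.439.
ES = −(0.14%) + 2.641% × 2.439 = 6.301%.
On $2,500,000: 0.06301 × $2,500,000 = $157,525.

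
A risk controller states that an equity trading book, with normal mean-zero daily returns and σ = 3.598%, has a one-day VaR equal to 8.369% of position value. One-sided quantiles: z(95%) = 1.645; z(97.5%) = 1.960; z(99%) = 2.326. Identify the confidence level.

99%

Implied z = VaR/σ = 8.369 / 3.598 = 2.326.
This matches z(99%) = 2.326.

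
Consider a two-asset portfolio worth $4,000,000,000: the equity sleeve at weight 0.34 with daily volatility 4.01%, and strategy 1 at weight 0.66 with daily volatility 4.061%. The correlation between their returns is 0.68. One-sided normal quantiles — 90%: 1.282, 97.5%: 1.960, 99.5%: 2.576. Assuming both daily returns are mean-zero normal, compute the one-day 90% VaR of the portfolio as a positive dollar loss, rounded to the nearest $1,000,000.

σ_p² = 0.34²·4.01² + 0.66²·4.061² + 2·0.68·0.34·0.66·4.01·4.061 = 14.0125 (%²).
σ_p = √14.0125 = 3.743%.
VaR = 1.282 × 3.743% = 4.799%; on $4,000,000,000 that is $191,960,000.

$192,000,000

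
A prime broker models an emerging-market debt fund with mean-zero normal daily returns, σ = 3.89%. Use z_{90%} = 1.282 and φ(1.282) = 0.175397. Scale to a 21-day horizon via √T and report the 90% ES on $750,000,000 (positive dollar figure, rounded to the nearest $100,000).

σ_{21d} = 3.89% × √21 = 17.826%.
ES multiplier = φ(z)/(1−α) = 0.175397/0.1 = 1.754.
ES = 17.826% × 1.754 = 31.267%; on $750,000,000: $234,502,500.

$234,500,000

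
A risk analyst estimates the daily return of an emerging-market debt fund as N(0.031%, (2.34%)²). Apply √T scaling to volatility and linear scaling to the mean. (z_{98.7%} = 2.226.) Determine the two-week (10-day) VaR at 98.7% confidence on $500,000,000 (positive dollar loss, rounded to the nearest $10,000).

σ_{10d} = 2.34% × √10 = 7.400%; μ_{10d} = 10 × 0.031% = 0.310%.
VaR = −(0.310%) + 2.226 × 7.400% = 16.162%.
On $500,000,000: 0.16162 × $500,000,000 = $80,810,000.

$80,810,000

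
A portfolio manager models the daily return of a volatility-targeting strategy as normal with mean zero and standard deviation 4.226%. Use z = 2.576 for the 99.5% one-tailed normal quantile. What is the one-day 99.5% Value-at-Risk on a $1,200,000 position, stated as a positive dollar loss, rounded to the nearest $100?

$130,600

VaR = z·σ = 2.576 × 4.226% = 10.886%.
On $1,200,000: 0.10886 × $1,200,000 = $130,632.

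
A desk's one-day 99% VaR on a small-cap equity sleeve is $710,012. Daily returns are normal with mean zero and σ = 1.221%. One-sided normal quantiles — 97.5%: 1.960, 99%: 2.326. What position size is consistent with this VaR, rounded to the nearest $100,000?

VaR as a fraction of value: z·σ = 2.326 × 1.221% = 2.84005%.
Position = $710,012 / 0.0284005 = $25,000,018.

$25,000,000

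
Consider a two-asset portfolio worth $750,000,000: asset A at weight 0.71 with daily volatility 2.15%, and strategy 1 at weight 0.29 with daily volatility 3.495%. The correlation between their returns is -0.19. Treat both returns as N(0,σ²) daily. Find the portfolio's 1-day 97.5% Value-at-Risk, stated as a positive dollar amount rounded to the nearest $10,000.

σ_p² = 0.71²·2.15² + 0.29²·3.495² + 2·-0.19·0.71·0.29·2.15·3.495 = 2.7696 (%²).
σ_p = √2.7696 = 1.664%.
At 97.5%, z = 1.960.
VaR = 1.960 × 1.664% = 3.261%; on $750,000,000 that is $24,457,500.

$24,460,000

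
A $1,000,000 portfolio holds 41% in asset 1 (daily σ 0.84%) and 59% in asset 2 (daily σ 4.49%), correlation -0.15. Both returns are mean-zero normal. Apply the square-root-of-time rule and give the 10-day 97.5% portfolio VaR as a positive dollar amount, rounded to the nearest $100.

σ_p = √(0.41²·0.84² + 0.59²·4.49² + 2·-0.15·0.41·0.59·0.84·4.49) = 2.620%.
σ_{10d} = 2.620% × √10 = 8.285%.
z(97.5%) = 1.960.
VaR = 1.960 × 8.285% = 16.239%; on $1,000,000 that is $162,390.

$162,400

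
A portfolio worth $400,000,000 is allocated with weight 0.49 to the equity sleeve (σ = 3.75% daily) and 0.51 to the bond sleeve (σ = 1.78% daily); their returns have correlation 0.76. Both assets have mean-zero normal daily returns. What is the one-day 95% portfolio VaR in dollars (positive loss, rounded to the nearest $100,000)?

$17,100,000

σ_p² = 0.49²·3.75² + 0.51²·1.78² + 2·0.76·0.49·0.51·3.75·1.78 = 6.7360 (%²).
σ_p = √6.7360 = 2.595%.
At 95%, z = 1.645.
VaR = 1.645 × 2.595% = 4.269%; on $400,000,000 that is $17,076,000.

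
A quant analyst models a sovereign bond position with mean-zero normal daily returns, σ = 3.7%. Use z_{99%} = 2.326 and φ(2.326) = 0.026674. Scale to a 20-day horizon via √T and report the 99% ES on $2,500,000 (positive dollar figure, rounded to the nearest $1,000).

$1,103,000

σ_{20d} = 3.7% × √20 = 16.547%.
ES multiplier = φ(z)/(1−α) = 0.026674/0.01 = 2.667.
ES = 16.547% × 2.667 = 44.131%; on $2,500,000: $1,103,275.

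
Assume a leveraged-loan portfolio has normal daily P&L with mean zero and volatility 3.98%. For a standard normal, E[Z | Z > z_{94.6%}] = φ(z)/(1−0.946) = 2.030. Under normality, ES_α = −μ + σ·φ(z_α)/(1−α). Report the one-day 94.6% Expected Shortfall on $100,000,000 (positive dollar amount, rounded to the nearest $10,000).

$8,080,000

ES = 3.98% × 2.030 = 8.079%.
On $100,000,000: 0.08079 × $100,000,000 = $8,079,000.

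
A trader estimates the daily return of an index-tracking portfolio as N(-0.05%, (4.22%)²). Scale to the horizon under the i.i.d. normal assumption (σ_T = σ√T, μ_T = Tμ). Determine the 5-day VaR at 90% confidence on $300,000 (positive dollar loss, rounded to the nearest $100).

At 90%, z = 1.282.
σ_{5d} = 4.22% × √5 = 9.436%; μ_{5d} = 5 × -0.05% = -0.250%.
VaR = −(-0.250%) + 1.282 × 9.436% = 12.347%.
On $300,000: 0.12347 × $300,000 = $37,041.

$37,000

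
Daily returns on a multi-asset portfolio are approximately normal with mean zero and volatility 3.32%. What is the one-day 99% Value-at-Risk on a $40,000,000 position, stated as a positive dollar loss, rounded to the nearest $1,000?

At 99% one-sided, z = 2.326.
VaR = z·σ = 2.326 × 3.32% = 7.722%.
On $40,000,000: 0.07722 × $40,000,000 = $3,088,800.

$3,089,000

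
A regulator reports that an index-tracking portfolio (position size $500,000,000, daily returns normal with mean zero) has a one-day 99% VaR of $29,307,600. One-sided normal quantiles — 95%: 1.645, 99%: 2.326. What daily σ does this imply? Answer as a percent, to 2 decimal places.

2.52%

VaR as a fraction: $29,307,600 / $500,000,000 = 5.862%.
σ = VaR / z = 5.862% / 2.326 = 2.520%.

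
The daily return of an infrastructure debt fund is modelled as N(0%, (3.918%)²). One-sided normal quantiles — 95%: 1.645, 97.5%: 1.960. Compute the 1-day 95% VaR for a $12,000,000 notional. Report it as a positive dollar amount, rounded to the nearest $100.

VaR = z·σ = 1.645 × 3.918% = 6.445%.
On $12,000,000: 0.06445 × $12,000,000 = $773,400.

$773,400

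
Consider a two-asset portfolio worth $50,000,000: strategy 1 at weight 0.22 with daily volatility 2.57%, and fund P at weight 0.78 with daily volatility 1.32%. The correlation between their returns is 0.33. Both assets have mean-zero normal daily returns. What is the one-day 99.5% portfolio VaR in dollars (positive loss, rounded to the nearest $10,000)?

σ_p² = 0.22²·2.57² + 0.78²·1.32² + 2·0.33·0.22·0.78·2.57·1.32 = 1.7640 (%²).
σ_p = √1.7640 = 1.328%.
At 99.5%, z = 2.576.
VaR = 2.576 × 1.328% = 3.421%; on $50,000,000 that is $1,710,500.

$1,710,000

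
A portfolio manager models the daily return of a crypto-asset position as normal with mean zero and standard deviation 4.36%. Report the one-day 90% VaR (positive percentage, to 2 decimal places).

At 90% one-sided, z = 1.282.
VaR = z·σ = 1.282 × 4.36% = 5.590%.

5.59%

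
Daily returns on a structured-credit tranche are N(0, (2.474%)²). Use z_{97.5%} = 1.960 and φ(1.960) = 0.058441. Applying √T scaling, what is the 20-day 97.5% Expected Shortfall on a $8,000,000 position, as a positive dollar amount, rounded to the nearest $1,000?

σ_{20d} = 2.474% × √20 = 11.064%.
ES multiplier = φ(z)/(1−α) = 0.058441/0.025 = 2.338.
ES = 11.064% × 2.338 = 25.868%; on $8,000,000: $2,069,440.

$2,069,000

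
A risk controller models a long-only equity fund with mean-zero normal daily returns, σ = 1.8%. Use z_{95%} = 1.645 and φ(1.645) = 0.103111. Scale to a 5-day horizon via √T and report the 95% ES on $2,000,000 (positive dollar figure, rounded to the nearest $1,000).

σ_{5d} = 1.8% × √5 = 4.025%.
ES multiplier = φ(z)/(1−α) = 0.103111/0.05 = 2.062.
ES = 4.025% × 2.062 = 8.300%; on $2,000,000: $166,000.

$166,000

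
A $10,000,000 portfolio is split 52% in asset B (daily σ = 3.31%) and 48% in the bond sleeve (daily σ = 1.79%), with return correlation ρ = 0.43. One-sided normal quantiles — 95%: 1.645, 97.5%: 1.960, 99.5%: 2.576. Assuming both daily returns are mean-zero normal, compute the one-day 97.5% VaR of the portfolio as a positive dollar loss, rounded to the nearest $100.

$437,100

σ_p² = 0.52²·3.31² + 0.48²·1.79² + 2·0.43·0.52·0.48·3.31·1.79 = 4.9726 (%²).
σ_p = √4.9726 = 2.230%.
VaR = 1.960 × 2.230% = 4.371%; on $10,000,000 that is $437,100.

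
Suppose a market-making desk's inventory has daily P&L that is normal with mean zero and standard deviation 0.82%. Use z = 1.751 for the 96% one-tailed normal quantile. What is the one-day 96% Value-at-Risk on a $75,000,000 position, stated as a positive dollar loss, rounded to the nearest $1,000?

$1,077,000

VaR = z·σ = 1.751 × 0.82% = 1.436%.
On $75,000,000: 0.01436 × $75,000,000 = $1,077,000.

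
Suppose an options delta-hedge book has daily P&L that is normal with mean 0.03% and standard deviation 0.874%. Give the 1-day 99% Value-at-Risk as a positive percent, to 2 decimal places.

At 99% one-sided, z = 2.326.
VaR = −μ + z·σ = −(0.03%) + 2.326 × 0.874% = 2.003%.

2.00%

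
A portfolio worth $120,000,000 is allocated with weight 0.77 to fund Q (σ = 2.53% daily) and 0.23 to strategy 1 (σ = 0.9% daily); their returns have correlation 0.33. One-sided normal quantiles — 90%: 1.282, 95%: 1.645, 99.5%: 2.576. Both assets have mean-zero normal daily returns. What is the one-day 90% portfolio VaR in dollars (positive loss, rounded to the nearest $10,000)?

$3,120,000

σ_p² = 0.77²·2.53² + 0.23²·0.9² + 2·0.33·0.77·0.23·2.53·0.9 = 4.1041 (%²).
σ_p = √4.1041 = 2.026%.
VaR = 1.282 × 2.026% = 2.597%; on $120,000,000 that is $3,116,400.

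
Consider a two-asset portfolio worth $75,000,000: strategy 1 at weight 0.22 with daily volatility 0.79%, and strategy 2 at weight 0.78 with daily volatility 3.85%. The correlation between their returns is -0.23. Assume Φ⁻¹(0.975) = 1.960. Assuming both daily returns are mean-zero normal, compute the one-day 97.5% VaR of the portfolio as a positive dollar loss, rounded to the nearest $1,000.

σ_p² = 0.22²·0.79² + 0.78²·3.85² + 2·-0.23·0.22·0.78·0.79·3.85 = 8.8081 (%²).
σ_p = √8.8081 = 2.968%.
VaR = 1.960 × 2.968% = 5.817%; on $75,000,000 that is $4,362,750.

$4,363,000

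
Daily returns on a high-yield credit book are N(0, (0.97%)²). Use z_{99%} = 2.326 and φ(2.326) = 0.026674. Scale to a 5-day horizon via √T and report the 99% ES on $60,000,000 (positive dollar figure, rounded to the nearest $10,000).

σ_{5d} = 0.97% × √5 = 2.169%.
ES multiplier = φ(z)/(1−α) = 0.026674/0.01 = 2.667.
ES = 2.169% × 2.667 = 5.785%; on $60,000,000: $3,471,000.

$3,470,000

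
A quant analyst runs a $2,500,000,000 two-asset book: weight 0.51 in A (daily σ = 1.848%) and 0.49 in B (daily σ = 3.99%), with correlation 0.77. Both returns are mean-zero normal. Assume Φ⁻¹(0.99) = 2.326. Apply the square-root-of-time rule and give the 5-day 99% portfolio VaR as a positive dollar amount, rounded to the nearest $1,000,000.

$357,000,000

σ_p = √(0.51²·1.848² + 0.49²·3.99² + 2·0.77·0.51·0.49·1.848·3.99) = 2.747%.
σ_{5d} = 2.747% × √5 = 6.142%.
VaR = 2.326 × 6.142% = 14.286%; on $2,500,000,000 that is $357,150,000.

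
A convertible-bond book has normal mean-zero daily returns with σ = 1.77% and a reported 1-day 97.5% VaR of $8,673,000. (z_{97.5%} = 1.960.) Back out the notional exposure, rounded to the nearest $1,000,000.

$250,000,000

VaR as a fraction of value: z·σ = 1.960 × 1.77% = 3.4692%.
Position = $8,673,000 / 0.034692 = $250,000,000.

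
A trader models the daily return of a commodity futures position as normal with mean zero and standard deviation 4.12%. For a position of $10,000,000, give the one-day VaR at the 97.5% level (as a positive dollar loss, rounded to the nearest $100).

$807,500

At 97.5% one-sided, z = 1.960.
VaR = z·σ = 1.960 × 4.12% = 8.075%.
On $10,000,000: 0.08075 × $10,000,000 = $807,500.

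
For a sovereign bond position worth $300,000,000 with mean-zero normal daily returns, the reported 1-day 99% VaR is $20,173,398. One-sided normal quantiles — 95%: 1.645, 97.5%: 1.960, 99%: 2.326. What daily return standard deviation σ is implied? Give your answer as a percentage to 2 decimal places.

VaR as a fraction: $20,173,398 / $300,000,000 = 6.724%.
σ = VaR / z = 6.724% / 2.326 = 2.891%.

2.89%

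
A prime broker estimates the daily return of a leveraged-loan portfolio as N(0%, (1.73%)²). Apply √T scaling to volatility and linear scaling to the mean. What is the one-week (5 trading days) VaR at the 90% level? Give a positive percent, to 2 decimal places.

At 90%, z = 1.282.
σ_{5d} = 1.73% × √5 = 3.868%.
VaR = 1.282 × 3.868% = 4.959%.

4.96%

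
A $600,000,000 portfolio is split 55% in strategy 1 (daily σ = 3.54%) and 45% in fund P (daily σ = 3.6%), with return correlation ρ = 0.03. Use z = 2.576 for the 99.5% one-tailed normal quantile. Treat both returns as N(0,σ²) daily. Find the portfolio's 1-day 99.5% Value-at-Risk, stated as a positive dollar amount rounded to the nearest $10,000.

$39,720,000

σ_p² = 0.55²·3.54² + 0.45²·3.6² + 2·0.03·0.55·0.45·3.54·3.6 = 6.6045 (%²).
σ_p = √6.6045 = 2.570%.
VaR = 2.576 × 2.570% = 6.620%; on $600,000,000 that is $39,720,000.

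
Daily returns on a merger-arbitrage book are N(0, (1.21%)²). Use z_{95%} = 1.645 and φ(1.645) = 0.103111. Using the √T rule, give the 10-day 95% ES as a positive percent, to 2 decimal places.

7.89%

σ_{10d} = 1.21% × √10 = 3.826%.
ES multiplier = φ(z)/(1−α) = 0.103111/0.05 = 2.062.
ES = 3.826% × 2.062 = 7.889%.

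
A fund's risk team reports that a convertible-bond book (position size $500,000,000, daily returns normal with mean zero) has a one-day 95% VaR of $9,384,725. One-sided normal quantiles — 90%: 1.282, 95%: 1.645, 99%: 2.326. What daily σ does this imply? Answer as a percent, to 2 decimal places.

VaR as a fraction: $9,384,725 / $500,000,000 = 1.877%.
σ = VaR / z = 1.877% / 1.645 = 1.141%.

1.14%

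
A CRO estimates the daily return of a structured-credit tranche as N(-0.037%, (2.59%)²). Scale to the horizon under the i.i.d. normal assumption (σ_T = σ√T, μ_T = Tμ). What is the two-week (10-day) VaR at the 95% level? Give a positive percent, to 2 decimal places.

13.84%

At 95%, z = 1.645.
σ_{10d} = 2.59% × √10 = 8.190%; μ_{10d} = 10 × -0.037% = -0.370%.
VaR = −(-0.370%) + 1.645 × 8.190% = 13.843%.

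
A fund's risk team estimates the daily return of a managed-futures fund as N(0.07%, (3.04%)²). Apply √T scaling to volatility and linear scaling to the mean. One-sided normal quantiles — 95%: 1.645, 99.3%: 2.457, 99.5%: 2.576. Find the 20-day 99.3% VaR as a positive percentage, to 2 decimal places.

32.00%

σ_{20d} = 3.04% × √20 = 13.595%; μ_{20d} = 20 × 0.07% = 1.400%.
VaR = −(1.400%) + 2.457 × 13.595% = 32.003%.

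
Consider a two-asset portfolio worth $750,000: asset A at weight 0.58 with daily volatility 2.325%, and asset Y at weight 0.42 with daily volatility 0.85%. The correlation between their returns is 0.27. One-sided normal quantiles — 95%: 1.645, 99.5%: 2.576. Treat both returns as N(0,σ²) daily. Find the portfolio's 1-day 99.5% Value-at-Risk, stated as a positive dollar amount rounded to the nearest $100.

$28,700

σ_p² = 0.58²·2.325² + 0.42²·0.85² + 2·0.27·0.58·0.42·2.325·0.85 = 2.2059 (%²).
σ_p = √2.2059 = 1.485%.
VaR = 2.576 × 1.485% = 3.825%; on $750,000 that is $28,688.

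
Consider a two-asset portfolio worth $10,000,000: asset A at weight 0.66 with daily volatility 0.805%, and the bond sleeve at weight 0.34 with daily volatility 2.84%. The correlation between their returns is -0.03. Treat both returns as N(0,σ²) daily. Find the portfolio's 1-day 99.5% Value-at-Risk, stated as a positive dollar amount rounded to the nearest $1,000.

σ_p² = 0.66²·0.805² + 0.34²·2.84² + 2·-0.03·0.66·0.34·0.805·2.84 = 1.1839 (%²).
σ_p = √1.1839 = 1.088%.
At 99.5%, z = 2.576.
VaR = 2.576 × 1.088% = 2.803%; on $10,000,000 that is $280,300.

$280,000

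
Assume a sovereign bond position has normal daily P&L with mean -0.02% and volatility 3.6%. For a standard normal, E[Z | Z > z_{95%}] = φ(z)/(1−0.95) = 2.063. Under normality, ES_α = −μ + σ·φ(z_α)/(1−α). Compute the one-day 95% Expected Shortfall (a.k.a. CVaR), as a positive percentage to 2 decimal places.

ES = −(-0.02%) + 3.6% × 2.063 = 7.447%.

7.45%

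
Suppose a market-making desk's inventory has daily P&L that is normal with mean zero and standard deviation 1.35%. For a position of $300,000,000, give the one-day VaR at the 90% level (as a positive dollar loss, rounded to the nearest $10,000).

At 90% one-sided, z = 1.282.
VaR = z·σ = 1.282 × 1.35% = 1.731%.
On $300,000,000: 0.01731 × $300,000,000 = $5,193,000.

$5,190,000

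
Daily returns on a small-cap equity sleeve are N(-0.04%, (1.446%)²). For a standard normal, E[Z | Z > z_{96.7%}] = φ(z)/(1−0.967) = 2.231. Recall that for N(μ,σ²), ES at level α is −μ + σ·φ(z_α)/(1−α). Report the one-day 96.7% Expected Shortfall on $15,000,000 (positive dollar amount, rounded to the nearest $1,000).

$490,000

ES = −(-0.04%) + 1.446% × 2.231 = 3.266%.
On $15,000,000: 0.03266 × $15,000,000 = $489,900.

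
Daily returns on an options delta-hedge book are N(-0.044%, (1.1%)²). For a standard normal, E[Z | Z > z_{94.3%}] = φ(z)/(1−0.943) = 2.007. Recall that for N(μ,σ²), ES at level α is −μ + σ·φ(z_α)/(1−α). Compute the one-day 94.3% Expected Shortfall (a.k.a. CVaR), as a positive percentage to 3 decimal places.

2.252%

ES = −(-0.044%) + 1.1% × 2.007 = 2.252%.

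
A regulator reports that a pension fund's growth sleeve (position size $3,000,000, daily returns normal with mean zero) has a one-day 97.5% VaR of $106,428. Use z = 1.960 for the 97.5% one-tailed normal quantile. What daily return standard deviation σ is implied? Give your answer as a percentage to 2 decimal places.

1.81%

VaR as a fraction: $106,428 / $3,000,000 = 3.548%.
σ = VaR / z = 3.548% / 1.960 = 1.810%.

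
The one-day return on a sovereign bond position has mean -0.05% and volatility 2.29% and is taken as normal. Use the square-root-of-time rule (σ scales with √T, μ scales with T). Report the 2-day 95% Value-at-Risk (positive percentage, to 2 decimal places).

At 95%, z = 1.645.
σ_{2d} = 2.29% × √2 = 3.239%; μ_{2d} = 2 × -0.05% = -0.100%.
VaR = −(-0.100%) + 1.645 × 3.239% = 5.428%.

5.43%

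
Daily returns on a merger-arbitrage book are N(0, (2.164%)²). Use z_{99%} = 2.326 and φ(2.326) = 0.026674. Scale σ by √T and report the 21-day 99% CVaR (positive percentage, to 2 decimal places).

26.45%

σ_{21d} = 2.164% × √21 = 9.917%.
ES multiplier = φ(z)/(1−α) = 0.026674/0.01 = 2.667.
ES = 9.917% × 2.667 = 26.449%.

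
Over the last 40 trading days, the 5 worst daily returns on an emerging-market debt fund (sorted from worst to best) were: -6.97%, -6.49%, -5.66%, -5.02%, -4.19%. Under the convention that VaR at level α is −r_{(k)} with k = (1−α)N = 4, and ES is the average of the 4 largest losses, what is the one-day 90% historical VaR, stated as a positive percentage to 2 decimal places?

5.02%

k = 4; the 4th lowest return is -5.02%, so VaR = 5.02%.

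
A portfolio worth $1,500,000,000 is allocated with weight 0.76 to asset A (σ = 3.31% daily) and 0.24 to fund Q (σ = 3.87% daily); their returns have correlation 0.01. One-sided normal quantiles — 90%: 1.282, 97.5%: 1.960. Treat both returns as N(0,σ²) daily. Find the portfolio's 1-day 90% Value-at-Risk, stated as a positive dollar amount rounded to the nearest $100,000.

σ_p² = 0.76²·3.31² + 0.24²·3.87² + 2·0.01·0.76·0.24·3.31·3.87 = 7.2376 (%²).
σ_p = √7.2376 = 2.690%.
VaR = 1.282 × 2.690% = 3.449%; on $1,500,000,000 that is $51,735,000.

$51,700,000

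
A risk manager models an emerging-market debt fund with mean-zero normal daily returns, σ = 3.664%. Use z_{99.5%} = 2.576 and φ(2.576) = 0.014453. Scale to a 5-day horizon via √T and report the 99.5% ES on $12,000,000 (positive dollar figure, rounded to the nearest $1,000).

$2,842,000

σ_{5d} = 3.664% × √5 = 8.193%.
ES multiplier = φ(z)/(1−α) = 0.014453/0.005 = 2.891.
ES = 8.193% × 2.891 = 23.686%; on $12,000,000: $2,842,320.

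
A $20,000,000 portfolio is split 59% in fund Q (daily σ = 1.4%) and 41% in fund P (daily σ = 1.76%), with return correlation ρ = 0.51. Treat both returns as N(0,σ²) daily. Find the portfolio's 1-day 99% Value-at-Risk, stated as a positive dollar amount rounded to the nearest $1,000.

$626,000

σ_p² = 0.59²·1.4² + 0.41²·1.76² + 2·0.51·0.59·0.41·1.4·1.76 = 1.8109 (%²).
σ_p = √1.8109 = 1.346%.
At 99%, z = 2.326.
VaR = 2.326 × 1.346% = 3.131%; on $20,000,000 that is $626,200.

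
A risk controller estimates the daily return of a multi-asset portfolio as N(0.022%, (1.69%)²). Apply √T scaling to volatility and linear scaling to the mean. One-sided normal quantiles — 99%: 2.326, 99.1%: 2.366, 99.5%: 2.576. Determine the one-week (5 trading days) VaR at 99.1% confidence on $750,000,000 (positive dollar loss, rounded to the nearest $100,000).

σ_{5d} = 1.69% × √5 = 3.779%; μ_{5d} = 5 × 0.022% = 0.110%.
VaR = −(0.110%) + 2.366 × 3.779% = 8.831%.
On $750,000,000: 0.08831 × $750,000,000 = $66,232,500.

$66,200,000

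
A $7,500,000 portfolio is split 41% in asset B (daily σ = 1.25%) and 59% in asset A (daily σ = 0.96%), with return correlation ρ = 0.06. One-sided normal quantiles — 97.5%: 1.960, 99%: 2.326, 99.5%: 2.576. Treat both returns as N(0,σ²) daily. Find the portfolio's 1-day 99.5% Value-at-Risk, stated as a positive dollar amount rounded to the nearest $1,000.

$152,000

σ_p² = 0.41²·1.25² + 0.59²·0.96² + 2·0.06·0.41·0.59·1.25·0.96 = 0.6183 (%²).
σ_p = √0.6183 = 0.786%.
VaR = 2.576 × 0.786% = 2.025%; on $7,500,000 that is $151,875.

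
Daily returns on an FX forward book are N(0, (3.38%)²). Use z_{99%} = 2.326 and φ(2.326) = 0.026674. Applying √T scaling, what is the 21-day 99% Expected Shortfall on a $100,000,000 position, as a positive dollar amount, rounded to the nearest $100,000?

σ_{21d} = 3.38% × √21 = 15.489%.
ES multiplier = φ(z)/(1−α) = 0.026674/0.01 = 2.667.
ES = 15.489% × 2.667 = 41.309%; on $100,000,000: $41,309,000.

$41,300,000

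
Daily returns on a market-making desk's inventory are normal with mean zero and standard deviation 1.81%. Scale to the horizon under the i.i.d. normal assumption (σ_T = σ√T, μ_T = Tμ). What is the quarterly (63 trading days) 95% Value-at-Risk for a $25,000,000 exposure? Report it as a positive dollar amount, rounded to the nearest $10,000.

At 95%, z = 1.645.
σ_{63d} = 1.81% × √63 = 14.366%.
VaR = 1.645 × 14.366% = 23.632%.
On $25,000,000: 0.23632 × $25,000,000 = $5,908,000.

$5,910,000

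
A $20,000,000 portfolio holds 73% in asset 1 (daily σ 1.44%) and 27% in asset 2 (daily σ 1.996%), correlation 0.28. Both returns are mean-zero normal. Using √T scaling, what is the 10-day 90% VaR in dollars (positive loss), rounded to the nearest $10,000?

σ_p = √(0.73²·1.44² + 0.27²·1.996² + 2·0.28·0.73·0.27·1.44·1.996) = 1.309%.
σ_{10d} = 1.309% × √10 = 4.139%.
z(90%) = 1.282.
VaR = 1.282 × 4.139% = 5.306%; on $20,000,000 that is $1,061,200.

$1,060,000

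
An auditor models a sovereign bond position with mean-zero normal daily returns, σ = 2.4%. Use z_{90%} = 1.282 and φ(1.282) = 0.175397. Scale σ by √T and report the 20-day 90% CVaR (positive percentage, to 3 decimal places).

σ_{20d} = 2.4% × √20 = 10.733%.
ES multiplier = φ(z)/(1−α) = 0.175397/0.1 = 1.754.
ES = 10.733% × 1.754 = 18.826%.

18.826%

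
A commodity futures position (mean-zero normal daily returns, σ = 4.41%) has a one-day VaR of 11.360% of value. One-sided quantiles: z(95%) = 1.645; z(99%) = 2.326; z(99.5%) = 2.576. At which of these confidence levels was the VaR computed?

Implied z = VaR/σ = 11.360 / 4.41 = 2.576.
This matches z(99.5%) = 2.576.

99.5%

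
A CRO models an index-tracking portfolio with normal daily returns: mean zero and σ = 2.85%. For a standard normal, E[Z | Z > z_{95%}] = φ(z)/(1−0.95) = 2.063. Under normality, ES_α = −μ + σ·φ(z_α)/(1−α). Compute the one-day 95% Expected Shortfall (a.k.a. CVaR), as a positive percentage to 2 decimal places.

5.88%

ES = 2.85% × 2.063 = 5.880%.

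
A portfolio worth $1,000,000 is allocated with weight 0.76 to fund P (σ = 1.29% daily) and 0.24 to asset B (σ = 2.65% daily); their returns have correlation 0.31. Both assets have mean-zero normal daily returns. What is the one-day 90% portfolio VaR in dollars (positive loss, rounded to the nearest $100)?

$17,000

σ_p² = 0.76²·1.29² + 0.24²·2.65² + 2·0.31·0.76·0.24·1.29·2.65 = 1.7523 (%²).
σ_p = √1.7523 = 1.324%.
At 90%, z = 1.282.
VaR = 1.282 × 1.324% = 1.697%; on $1,000,000 that is $16,970.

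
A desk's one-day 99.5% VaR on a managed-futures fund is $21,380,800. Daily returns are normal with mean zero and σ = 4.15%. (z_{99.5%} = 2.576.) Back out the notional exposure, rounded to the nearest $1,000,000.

VaR as a fraction of value: z·σ = 2.576 × 4.15% = 10.6904%.
Position = $21,380,800 / 0.106904 = $200,000,000.

$200,000,000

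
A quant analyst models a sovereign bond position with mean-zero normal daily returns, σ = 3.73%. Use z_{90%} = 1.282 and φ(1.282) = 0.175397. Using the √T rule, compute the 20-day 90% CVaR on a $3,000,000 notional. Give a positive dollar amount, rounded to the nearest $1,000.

σ_{20d} = 3.73% × √20 = 16.681%.
ES multiplier = φ(z)/(1−α) = 0.175397/0.1 = 1.754.
ES = 16.681% × 1.754 = 29.258%; on $3,000,000: $877,740.

$878,000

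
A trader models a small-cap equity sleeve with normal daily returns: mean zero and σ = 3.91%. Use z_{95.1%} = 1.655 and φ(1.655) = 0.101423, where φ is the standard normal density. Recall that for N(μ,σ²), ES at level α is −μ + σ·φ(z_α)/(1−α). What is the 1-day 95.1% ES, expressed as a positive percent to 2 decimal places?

Tail multiplier: φ(z)/(1−α) = 0.101423 / 0.049 = 2.070.
ES = 3.91% × 2.070 = 8.094%.

8.09%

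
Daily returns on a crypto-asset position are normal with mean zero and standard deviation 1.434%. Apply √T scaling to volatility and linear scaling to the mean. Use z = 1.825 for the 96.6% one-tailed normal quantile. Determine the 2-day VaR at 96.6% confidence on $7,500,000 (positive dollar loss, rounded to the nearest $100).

σ_{2d} = 1.434% × √2 = 2.028%.
VaR = 1.825 × 2.028% = 3.701%.
On $7,500,000: 0.03701 × $7,500,000 = $277,575.

$277,600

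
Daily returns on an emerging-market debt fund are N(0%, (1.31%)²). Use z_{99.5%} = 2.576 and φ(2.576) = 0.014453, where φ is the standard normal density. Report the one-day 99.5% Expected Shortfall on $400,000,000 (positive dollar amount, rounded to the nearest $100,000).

Tail multiplier: φ(z)/(1−α) = 0.014453 / 0.005 = 2.891.
ES = 1.31% × 2.891 = 3.787%.
On $400,000,000: 0.03787 × $400,000,000 = $15,148,000.

$15,100,000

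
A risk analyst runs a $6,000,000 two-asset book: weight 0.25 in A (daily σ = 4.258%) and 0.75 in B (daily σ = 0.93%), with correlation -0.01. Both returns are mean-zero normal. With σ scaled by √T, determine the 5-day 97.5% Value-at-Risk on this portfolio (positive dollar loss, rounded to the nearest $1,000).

$333,000

σ_p = √(0.25²·4.258² + 0.75²·0.93² + 2·-0.01·0.25·0.75·4.258·0.93) = 1.267%.
σ_{5d} = 1.267% × √5 = 2.833%.
z(97.5%) = 1.960.
VaR = 1.960 × 2.833% = 5.553%; on $6,000,000 that is $333,180.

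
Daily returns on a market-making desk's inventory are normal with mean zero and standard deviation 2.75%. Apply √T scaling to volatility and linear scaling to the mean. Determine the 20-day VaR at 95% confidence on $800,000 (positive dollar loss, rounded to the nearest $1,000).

$162,000

At 95%, z = 1.645.
σ_{20d} = 2.75% × √20 = 12.298%.
VaR = 1.645 × 12.298% = 20.230%.
On $800,000: 0.20230 × $800,000 = $161,840.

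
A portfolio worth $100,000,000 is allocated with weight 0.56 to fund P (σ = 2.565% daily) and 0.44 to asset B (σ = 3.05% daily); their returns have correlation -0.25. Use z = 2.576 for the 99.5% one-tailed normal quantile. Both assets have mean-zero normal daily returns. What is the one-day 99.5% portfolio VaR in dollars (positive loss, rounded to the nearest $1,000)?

$4,387,000

σ_p² = 0.56²·2.565² + 0.44²·3.05² + 2·-0.25·0.56·0.44·2.565·3.05 = 2.9004 (%²).
σ_p = √2.9004 = 1.703%.
VaR = 2.576 × 1.703% = 4.387%; on $100,000,000 that is $4,387,000.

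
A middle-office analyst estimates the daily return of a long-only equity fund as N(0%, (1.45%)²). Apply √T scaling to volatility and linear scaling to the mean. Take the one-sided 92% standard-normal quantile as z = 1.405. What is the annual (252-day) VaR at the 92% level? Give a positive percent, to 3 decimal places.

σ_{252d} = 1.45% × √252 = 23.018%.
VaR = 1.405 × 23.018% = 32.340%.

32.340%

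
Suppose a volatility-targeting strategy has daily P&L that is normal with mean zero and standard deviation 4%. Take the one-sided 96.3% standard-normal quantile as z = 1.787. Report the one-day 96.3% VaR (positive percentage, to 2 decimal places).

VaR = z·σ = 1.787 × 4% = 7.148%.

7.15%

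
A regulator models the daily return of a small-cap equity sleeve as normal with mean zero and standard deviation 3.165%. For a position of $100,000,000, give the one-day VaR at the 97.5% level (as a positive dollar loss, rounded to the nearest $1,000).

At 97.5% one-sided, z = 1.960.
VaR = z·σ = 1.960 × 3.165% = 6.203%.
On $100,000,000: 0.06203 × $100,000,000 = $6,203,000.

$6,203,000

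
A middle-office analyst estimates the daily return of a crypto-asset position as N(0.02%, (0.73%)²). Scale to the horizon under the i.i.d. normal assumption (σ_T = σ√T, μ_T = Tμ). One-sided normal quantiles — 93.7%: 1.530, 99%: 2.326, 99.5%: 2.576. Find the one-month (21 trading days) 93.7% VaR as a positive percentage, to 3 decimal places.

4.698%

σ_{21d} = 0.73% × √21 = 3.345%; μ_{21d} = 21 × 0.02% = 0.420%.
VaR = −(0.420%) + 1.530 × 3.345% = 4.698%.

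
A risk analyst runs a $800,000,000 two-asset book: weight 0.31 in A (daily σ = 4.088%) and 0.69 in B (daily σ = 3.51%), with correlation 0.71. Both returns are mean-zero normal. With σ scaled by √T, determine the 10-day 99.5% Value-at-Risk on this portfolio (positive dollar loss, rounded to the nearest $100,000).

$224,100,000

σ_p = √(0.31²·4.088² + 0.69²·3.51² + 2·0.71·0.31·0.69·4.088·3.51) = 3.439%.
σ_{10d} = 3.439% × √10 = 10.875%.
z(99.5%) = 2.576.
VaR = 2.576 × 10.875% = 28.014%; on $800,000,000 that is $224,112,000.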